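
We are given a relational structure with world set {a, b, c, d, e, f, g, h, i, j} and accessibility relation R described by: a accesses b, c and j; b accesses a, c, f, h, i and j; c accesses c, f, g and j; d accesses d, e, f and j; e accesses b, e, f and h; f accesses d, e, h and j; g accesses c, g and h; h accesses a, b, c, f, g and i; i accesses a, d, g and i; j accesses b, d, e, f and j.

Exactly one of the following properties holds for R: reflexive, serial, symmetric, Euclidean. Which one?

serial

Reflexive: no — a is not related to itself.
Serial: yes — every world has a successor (e.g. a R b).
Symmetric: no — a R c but not c R a.
Euclidean: no — a R c and a R b, but not c R b.
Only serial holds.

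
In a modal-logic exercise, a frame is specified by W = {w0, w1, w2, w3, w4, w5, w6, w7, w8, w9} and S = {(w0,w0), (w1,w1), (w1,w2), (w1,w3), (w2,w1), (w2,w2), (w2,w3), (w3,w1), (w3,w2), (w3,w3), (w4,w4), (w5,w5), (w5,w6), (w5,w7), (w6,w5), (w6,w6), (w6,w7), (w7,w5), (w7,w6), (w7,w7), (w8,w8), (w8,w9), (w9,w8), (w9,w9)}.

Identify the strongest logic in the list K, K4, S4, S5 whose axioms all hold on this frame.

Transitive (axiom 4): yes — every two-step S-path is closed by a direct edge.
Reflexive (axiom T): yes — every world is S-related to itself.
Euclidean (axiom 5): yes — any two successors of a common world are S-related.
So F validates K, K4, S4, S5. The strongest is S5.

S5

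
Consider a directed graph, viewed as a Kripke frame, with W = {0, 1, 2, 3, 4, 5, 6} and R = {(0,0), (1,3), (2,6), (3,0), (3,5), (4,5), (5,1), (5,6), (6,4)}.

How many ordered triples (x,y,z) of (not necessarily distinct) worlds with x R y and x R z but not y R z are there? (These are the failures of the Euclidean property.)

11

Enumerating: (1,3,3), (2,6,6), (3,0,5), (3,5,0), (3,5,5), (4,5,5), (5,1,1), (5,1,6), (5,6,1), (5,6,6), (6,4,4).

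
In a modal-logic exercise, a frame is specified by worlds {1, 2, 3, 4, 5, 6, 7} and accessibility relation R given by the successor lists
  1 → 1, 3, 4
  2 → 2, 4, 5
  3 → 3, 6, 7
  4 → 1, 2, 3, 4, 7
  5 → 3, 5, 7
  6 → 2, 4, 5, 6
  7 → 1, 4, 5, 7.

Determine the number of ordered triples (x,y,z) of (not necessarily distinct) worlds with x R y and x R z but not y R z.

32

Enumerating: (1,3,1), (1,3,4), (2,4,5), (2,5,2), (2,5,4), (3,6,3), (3,6,7), (3,7,3), (3,7,6), (4,1,2), (4,1,7), (4,2,1), … and 20 more.
Total: 32.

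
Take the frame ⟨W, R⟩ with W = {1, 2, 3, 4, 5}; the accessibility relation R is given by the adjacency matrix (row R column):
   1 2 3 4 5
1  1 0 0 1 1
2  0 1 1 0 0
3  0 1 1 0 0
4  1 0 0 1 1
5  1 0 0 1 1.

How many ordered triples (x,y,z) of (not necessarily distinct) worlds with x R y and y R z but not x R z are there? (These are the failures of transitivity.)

0

R is transitive; there are no such tuples.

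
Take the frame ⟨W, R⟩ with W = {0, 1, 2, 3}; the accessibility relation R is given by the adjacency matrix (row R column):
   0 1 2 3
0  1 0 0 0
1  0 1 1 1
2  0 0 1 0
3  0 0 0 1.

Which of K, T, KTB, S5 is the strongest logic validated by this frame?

T

Reflexive (axiom T): yes — every world is R-related to itself.
Symmetric (axiom B): no — 1 R 2 but not 2 R 1.
Euclidean (axiom 5): no — 1 R 2 and 1 R 3, but not 2 R 3.
So F validates K, T; KTB would additionally require R to be symmetric. The strongest is T.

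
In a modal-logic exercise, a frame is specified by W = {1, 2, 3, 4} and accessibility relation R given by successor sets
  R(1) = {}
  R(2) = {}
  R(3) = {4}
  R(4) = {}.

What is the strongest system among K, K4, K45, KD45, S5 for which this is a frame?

Transitive (axiom 4): yes — every two-step R-path is closed by a direct edge.
Euclidean (axiom 5): no — 3 R 4 and 3 R 4, but not 4 R 4.
Serial (axiom D): no — 1 has no R-successor.
Reflexive (axiom T): no — 1 is not related to itself.
So F validates K, K4; K45 would additionally require R to be Euclidean. The strongest is K4.

K4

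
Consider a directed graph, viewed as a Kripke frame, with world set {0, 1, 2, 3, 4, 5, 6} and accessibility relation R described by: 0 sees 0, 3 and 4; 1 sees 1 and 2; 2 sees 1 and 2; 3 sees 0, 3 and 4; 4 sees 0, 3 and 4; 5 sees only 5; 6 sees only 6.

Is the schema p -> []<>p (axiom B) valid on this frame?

Axiom B corresponds to the accessibility relation being symmetric.
Symmetric: yes — every pair in R has its reverse in R.

Yes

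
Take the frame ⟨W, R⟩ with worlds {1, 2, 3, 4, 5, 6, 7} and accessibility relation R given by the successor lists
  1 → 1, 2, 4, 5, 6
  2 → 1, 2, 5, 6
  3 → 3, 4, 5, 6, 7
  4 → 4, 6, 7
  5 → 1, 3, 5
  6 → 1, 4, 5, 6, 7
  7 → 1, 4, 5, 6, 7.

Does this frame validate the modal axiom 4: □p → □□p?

No

The schema 4 characterises exactly the transitive frames.
Transitive: no — 1 R 4 and 4 R 7, but not 1 R 7.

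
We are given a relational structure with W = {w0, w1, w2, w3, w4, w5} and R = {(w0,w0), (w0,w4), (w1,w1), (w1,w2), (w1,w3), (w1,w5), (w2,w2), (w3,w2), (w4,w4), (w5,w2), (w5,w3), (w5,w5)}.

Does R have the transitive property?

Yes

Transitive: yes — every two-step R-path is closed by a direct edge.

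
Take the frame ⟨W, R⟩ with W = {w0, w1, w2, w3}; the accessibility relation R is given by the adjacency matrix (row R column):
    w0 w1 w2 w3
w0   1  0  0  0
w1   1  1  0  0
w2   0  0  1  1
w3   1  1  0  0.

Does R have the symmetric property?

Symmetric: no — w1 R w0 but not w0 R w1.

No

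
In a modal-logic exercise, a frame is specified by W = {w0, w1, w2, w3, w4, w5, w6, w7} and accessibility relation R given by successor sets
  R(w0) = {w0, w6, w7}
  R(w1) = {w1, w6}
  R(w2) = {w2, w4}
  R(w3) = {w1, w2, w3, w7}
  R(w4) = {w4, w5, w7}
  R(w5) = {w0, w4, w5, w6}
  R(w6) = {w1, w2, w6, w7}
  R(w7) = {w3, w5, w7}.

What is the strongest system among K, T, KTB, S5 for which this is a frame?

Reflexive (axiom T): yes — every world is R-related to itself.
Symmetric (axiom B): no — w0 R w6 but not w6 R w0.
Euclidean (axiom 5): no — w0 R w7 and w0 R w6, but not w7 R w6.
So F validates K, T; KTB would additionally require R to be symmetric. The strongest is T.

T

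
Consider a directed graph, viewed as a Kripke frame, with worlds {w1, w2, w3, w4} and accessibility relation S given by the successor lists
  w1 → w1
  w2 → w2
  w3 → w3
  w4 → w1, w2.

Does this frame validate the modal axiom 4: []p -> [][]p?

Yes

Axiom 4 corresponds to the accessibility relation being transitive.
Transitive: yes — every two-step S-path is closed by a direct edge.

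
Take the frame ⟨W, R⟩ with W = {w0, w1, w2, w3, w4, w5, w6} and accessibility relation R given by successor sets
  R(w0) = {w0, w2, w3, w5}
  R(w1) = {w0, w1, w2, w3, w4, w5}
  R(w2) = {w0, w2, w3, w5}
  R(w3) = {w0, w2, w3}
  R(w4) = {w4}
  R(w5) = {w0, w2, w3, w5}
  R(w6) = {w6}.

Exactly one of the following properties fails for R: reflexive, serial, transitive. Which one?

Reflexive: yes — every world is R-related to itself.
Serial: yes — every world has a successor (e.g. w0 R w0).
Transitive: no — w3 R w0 and w0 R w5, but not w3 R w5.
Only transitive fails.

transitive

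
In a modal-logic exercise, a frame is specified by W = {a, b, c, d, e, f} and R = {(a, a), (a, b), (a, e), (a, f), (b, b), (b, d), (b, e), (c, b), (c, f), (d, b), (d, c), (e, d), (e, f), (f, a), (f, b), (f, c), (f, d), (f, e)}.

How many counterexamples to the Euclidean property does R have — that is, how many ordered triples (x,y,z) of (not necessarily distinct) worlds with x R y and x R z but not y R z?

Enumerating: (a,b,a), (a,b,f), (a,e,a), (a,e,b), (a,e,e), (a,f,f), (b,d,d), (b,d,e), (b,e,b), (b,e,e), (c,b,f), (c,f,f), … and 20 more.
Total: 32.

32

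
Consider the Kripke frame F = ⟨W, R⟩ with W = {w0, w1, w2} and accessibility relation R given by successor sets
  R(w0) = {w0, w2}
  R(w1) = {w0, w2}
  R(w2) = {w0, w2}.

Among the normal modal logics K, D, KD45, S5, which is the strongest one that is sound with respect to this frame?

KD45

Serial (axiom D): yes — every world has a successor (e.g. w0 R w0).
Euclidean (axiom 5): yes — any two successors of a common world are R-related.
Transitive (axiom 4): yes — every two-step R-path is closed by a direct edge.
Reflexive (axiom T): no — w1 is not related to itself.
So F validates K, D, KD45; S5 would additionally require R to be reflexive. The strongest is KD45.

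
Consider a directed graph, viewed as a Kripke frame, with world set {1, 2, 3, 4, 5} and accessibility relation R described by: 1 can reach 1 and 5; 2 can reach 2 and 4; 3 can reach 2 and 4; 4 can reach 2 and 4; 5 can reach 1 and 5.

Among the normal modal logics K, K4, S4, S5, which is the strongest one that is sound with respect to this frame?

Transitive (axiom 4): yes — every two-step R-path is closed by a direct edge.
Reflexive (axiom T): no — 3 is not related to itself.
Euclidean (axiom 5): yes — any two successors of a common world are R-related.
So F validates K, K4; S4 would additionally require R to be reflexive. The strongest is K4.

K4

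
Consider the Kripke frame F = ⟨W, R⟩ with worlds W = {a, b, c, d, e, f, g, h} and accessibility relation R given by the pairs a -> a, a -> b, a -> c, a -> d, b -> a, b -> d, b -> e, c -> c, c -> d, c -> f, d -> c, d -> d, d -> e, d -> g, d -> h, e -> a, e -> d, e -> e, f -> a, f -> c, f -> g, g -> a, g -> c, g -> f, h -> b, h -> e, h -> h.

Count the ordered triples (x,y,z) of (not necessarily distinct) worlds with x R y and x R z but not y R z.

Enumerating: (a,b,b), (a,b,c), (a,c,a), (a,c,b), (a,d,a), (a,d,b), (b,a,e), (b,d,a), (c,d,f), (c,f,d), (c,f,f), (d,c,e), … and 25 more.
Total: 37.

37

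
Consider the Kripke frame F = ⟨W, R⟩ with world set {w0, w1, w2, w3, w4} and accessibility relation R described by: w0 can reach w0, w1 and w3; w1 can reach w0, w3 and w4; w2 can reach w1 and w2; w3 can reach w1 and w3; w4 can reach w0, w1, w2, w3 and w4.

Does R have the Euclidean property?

Euclidean: no — w1 R w0 and w1 R w4, but not w0 R w4.

No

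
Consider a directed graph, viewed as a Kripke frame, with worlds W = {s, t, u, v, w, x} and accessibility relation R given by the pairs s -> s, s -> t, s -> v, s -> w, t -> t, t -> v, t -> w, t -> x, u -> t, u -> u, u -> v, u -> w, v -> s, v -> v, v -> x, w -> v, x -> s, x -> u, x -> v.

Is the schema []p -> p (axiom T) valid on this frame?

No

Axiom T corresponds to the accessibility relation being reflexive.
Reflexive: no — w is not related to itself.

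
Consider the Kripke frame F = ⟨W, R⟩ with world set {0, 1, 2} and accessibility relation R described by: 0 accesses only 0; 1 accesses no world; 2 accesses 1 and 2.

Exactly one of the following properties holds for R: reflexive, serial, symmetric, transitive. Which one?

transitive

Reflexive: no — 1 is not related to itself.
Serial: no — 1 has no R-successor.
Symmetric: no — 2 R 1 but not 1 R 2.
Transitive: yes — every two-step R-path is closed by a direct edge.
Only transitive holds.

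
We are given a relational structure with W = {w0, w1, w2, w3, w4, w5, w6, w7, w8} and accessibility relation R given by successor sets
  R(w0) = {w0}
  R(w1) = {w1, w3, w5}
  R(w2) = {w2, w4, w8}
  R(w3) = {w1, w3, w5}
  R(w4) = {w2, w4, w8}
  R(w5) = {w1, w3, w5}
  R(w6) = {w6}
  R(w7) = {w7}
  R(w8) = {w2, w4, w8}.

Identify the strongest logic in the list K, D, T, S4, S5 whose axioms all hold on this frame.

Serial (axiom D): yes — every world has a successor (e.g. w0 R w0).
Reflexive (axiom T): yes — every world is R-related to itself.
Transitive (axiom 4): yes — every two-step R-path is closed by a direct edge.
Euclidean (axiom 5): yes — any two successors of a common world are R-related.
So F validates K, D, T, S4, S5. The strongest is S5.

S5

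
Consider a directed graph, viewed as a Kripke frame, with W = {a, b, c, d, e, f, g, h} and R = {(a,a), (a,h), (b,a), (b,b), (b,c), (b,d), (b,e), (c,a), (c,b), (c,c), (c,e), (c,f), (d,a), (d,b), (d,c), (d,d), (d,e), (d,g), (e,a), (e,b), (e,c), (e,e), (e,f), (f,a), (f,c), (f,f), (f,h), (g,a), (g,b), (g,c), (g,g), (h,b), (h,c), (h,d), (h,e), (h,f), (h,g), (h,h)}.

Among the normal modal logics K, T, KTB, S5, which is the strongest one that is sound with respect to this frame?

T

Reflexive (axiom T): yes — every world is R-related to itself.
Symmetric (axiom B): no — a R h but not h R a.
Euclidean (axiom 5): no — b R a and b R c, but not a R c.
So F validates K, T; KTB would additionally require R to be symmetric. The strongest is T.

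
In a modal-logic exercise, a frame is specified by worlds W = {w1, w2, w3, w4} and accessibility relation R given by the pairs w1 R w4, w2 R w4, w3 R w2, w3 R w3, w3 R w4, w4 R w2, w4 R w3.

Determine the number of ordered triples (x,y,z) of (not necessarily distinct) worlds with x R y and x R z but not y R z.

Enumerating: (w1,w4,w4), (w2,w4,w4), (w3,w2,w2), (w3,w2,w3), (w3,w4,w4), (w4,w2,w2), (w4,w2,w3).

7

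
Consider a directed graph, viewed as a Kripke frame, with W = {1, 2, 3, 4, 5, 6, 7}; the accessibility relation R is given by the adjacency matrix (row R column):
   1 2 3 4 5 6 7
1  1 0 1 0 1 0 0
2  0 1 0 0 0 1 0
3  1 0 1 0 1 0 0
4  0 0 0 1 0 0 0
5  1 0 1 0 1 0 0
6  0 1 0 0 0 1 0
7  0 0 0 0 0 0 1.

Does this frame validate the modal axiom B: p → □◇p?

Axiom B corresponds to the accessibility relation being symmetric.
Symmetric: yes — every pair in R has its reverse in R.

Yes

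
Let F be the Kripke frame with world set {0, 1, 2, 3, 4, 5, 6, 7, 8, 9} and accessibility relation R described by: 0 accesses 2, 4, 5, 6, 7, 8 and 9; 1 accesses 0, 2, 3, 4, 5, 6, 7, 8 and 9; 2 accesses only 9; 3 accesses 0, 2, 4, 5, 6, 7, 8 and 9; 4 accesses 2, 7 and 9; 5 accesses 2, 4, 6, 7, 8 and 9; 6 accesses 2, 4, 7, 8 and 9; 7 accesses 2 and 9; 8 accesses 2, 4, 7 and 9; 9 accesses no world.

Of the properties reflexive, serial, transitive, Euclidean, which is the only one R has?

transitive

Reflexive: no — 0 is not related to itself.
Serial: no — 9 has no R-successor.
Transitive: yes — every two-step R-path is closed by a direct edge.
Euclidean: no — 0 R 2 and 0 R 4, but not 2 R 4.
Only transitive holds.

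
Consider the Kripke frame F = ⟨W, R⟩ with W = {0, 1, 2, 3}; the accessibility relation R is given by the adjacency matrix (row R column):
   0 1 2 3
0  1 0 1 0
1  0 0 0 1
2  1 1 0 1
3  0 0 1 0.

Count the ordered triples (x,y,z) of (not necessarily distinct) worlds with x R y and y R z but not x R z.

8

Enumerating: (0,2,1), (0,2,3), (1,3,2), (2,0,2), (2,3,2), (3,2,0), (3,2,1), (3,2,3).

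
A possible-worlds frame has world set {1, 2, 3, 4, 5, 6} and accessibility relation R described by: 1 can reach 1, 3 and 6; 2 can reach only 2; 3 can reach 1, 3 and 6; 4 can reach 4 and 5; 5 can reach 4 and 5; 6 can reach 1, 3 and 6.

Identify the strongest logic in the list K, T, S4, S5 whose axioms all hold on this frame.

Reflexive (axiom T): yes — every world is R-related to itself.
Transitive (axiom 4): yes — every two-step R-path is closed by a direct edge.
Euclidean (axiom 5): yes — any two successors of a common world are R-related.
So F validates K, T, S4, S5. The strongest is S5.

S5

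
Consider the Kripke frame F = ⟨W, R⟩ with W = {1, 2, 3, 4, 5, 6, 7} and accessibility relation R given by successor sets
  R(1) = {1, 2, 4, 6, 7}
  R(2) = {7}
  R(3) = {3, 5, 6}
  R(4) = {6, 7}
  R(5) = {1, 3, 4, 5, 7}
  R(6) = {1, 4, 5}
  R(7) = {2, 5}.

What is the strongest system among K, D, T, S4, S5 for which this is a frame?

Serial (axiom D): yes — every world has a successor (e.g. 1 R 1).
Reflexive (axiom T): no — 2 is not related to itself.
Transitive (axiom 4): no — 1 R 6 and 6 R 5, but not 1 R 5.
Euclidean (axiom 5): no — 1 R 2 and 1 R 4, but not 2 R 4.
So F validates K, D; T would additionally require R to be reflexive. The strongest is D.

D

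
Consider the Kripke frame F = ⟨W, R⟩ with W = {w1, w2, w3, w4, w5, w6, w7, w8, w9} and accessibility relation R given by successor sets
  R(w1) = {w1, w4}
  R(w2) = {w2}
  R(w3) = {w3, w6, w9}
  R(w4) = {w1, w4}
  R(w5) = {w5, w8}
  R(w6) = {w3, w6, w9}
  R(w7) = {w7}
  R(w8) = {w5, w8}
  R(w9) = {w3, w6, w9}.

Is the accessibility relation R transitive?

Transitive: yes — every two-step R-path is closed by a direct edge.

Yes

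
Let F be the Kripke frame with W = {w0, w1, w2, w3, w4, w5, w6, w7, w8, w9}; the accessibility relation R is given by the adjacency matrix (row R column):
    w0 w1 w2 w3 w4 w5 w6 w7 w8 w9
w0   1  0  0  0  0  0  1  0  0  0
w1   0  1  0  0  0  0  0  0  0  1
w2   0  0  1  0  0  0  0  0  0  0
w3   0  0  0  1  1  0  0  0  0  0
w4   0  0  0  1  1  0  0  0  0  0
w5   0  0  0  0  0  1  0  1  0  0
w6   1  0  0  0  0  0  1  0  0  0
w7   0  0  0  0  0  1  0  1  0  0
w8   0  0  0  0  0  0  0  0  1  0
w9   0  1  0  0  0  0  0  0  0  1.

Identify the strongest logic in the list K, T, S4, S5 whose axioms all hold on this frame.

Reflexive (axiom T): yes — every world is R-related to itself.
Transitive (axiom 4): yes — every two-step R-path is closed by a direct edge.
Euclidean (axiom 5): yes — any two successors of a common world are R-related.
So F validates K, T, S4, S5. The strongest is S5.

S5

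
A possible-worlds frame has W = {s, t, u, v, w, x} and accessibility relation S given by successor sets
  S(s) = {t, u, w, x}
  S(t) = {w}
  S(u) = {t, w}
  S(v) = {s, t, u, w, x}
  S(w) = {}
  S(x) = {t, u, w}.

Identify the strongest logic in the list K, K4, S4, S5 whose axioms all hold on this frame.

Transitive (axiom 4): yes — every two-step S-path is closed by a direct edge.
Reflexive (axiom T): no — s is not related to itself.
Euclidean (axiom 5): no — s S t and s S u, but not t S u.
So F validates K, K4; S4 would additionally require S to be reflexive. The strongest is K4.

K4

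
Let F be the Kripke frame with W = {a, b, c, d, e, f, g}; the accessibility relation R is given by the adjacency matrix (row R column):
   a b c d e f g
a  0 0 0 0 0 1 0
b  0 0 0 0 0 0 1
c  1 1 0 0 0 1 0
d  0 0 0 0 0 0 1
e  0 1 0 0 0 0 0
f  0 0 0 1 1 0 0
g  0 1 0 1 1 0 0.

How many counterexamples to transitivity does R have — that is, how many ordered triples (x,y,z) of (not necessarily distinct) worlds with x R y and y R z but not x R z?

16

Enumerating: (a,f,d), (a,f,e), (b,g,b), (b,g,d), (b,g,e), (c,b,g), (c,f,d), (c,f,e), (d,g,b), (d,g,d), (d,g,e), (e,b,g), (f,d,g), (f,e,b), (g,b,g), (g,d,g).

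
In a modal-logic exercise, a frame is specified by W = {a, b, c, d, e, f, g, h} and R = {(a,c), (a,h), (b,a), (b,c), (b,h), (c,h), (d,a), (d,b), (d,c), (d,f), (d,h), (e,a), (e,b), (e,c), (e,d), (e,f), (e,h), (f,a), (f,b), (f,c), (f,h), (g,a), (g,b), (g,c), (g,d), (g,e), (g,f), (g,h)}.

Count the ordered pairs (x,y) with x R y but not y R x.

28

Enumerating: (a,c), (a,h), (b,a), (b,c), (b,h), (c,h), (d,a), (d,b), (d,c), (d,f), (d,h), (e,a), … and 16 more.
Total: 28.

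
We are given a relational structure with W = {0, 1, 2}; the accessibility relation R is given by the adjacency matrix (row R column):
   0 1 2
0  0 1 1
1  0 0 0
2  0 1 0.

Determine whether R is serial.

No

Serial: no — 1 has no R-successor.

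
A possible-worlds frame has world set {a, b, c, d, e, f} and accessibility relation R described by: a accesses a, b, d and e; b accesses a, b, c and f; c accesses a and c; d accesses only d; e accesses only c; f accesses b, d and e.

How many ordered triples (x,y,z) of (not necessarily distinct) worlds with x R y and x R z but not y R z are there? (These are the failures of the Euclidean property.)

Enumerating: (a,b,d), (a,b,e), (a,d,a), (a,d,b), (a,d,e), (a,e,a), (a,e,b), (a,e,d), (a,e,e), (b,a,c), (b,a,f), (b,c,b), … and 12 more.
Total: 24.

24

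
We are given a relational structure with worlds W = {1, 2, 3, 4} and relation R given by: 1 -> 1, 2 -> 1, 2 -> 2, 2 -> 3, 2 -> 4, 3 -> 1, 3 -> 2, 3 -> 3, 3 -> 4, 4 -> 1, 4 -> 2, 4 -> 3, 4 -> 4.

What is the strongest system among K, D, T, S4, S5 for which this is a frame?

S4

Serial (axiom D): yes — every world has a successor (e.g. 1 R 1).
Reflexive (axiom T): yes — every world is R-related to itself.
Transitive (axiom 4): yes — every two-step R-path is closed by a direct edge.
Euclidean (axiom 5): no — 2 R 1 and 2 R 3, but not 1 R 3.
So F validates K, D, T, S4; S5 would additionally require R to be Euclidean. The strongest is S4.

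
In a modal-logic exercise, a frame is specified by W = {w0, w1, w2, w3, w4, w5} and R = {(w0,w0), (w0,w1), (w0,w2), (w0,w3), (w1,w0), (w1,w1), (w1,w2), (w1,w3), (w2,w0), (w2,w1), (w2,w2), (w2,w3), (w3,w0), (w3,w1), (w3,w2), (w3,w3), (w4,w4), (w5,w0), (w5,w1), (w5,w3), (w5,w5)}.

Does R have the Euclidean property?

No

Euclidean: no — w5 R w0 and w5 R w5, but not w0 R w5.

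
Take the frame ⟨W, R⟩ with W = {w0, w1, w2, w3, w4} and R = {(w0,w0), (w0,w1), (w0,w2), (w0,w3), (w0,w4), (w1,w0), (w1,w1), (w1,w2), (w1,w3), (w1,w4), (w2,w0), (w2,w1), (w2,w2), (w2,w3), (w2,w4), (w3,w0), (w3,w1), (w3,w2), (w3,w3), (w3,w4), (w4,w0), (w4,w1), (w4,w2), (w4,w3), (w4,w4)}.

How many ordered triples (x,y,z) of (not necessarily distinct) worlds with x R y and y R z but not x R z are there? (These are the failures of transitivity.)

0

R is transitive; there are no such tuples.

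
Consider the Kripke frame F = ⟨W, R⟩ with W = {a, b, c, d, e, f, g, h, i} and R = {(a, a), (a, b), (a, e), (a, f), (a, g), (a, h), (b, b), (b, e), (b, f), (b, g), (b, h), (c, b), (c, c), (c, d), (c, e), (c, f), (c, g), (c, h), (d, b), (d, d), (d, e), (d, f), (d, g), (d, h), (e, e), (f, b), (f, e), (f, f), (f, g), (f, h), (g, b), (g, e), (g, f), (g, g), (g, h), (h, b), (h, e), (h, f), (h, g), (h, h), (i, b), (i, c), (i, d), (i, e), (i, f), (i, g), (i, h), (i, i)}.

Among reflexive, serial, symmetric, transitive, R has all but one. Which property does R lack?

Reflexive: yes — every world is R-related to itself.
Serial: yes — every world has a successor (e.g. a R a).
Symmetric: no — a R b but not b R a.
Transitive: yes — every two-step R-path is closed by a direct edge.
Only symmetric fails.

symmetric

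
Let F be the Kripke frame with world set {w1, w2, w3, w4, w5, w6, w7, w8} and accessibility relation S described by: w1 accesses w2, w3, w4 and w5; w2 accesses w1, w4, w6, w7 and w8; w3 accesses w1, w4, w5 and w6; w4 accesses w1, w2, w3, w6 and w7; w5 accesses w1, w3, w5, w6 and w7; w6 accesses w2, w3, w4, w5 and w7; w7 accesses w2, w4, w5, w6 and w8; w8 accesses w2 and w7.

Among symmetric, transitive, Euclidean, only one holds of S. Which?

symmetric

Symmetric: yes — every pair in S has its reverse in S.
Transitive: no — w1 S w2 and w2 S w6, but not w1 S w6.
Euclidean: no — w1 S w2 and w1 S w3, but not w2 S w3.
Only symmetric holds.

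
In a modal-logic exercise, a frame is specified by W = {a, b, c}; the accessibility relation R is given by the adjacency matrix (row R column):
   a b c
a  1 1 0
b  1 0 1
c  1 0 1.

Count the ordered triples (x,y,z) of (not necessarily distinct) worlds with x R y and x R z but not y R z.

Enumerating: (a,b,b), (b,a,c), (c,a,c).

3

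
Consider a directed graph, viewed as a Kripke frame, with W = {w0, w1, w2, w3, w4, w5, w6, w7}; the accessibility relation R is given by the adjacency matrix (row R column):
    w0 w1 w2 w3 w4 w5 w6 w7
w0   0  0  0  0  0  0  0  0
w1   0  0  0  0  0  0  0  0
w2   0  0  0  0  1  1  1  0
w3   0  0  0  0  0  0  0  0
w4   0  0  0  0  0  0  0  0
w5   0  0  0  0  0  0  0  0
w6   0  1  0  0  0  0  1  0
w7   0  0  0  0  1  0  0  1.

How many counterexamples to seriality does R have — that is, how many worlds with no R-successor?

5

Enumerating: w0, w1, w3, w4, w5.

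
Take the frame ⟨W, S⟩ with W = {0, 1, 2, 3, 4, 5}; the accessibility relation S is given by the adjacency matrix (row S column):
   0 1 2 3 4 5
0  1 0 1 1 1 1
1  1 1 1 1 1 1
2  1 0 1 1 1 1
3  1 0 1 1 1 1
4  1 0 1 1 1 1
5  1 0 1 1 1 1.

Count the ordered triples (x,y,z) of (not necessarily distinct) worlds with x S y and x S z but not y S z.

5

Enumerating: (1,0,1), (1,2,1), (1,3,1), (1,4,1), (1,5,1).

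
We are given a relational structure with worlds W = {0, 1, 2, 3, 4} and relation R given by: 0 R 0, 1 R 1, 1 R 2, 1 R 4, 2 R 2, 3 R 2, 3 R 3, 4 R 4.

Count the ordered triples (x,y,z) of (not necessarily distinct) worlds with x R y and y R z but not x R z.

R is transitive; there are no such tuples.

0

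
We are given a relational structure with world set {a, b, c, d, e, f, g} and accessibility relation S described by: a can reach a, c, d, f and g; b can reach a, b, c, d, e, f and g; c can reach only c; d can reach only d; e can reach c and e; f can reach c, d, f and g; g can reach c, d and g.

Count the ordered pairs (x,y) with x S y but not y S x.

Enumerating: (a,c), (a,d), (a,f), (a,g), (b,a), (b,c), (b,d), (b,e), (b,f), (b,g), (e,c), (f,c), (f,d), (f,g), (g,c), (g,d).

16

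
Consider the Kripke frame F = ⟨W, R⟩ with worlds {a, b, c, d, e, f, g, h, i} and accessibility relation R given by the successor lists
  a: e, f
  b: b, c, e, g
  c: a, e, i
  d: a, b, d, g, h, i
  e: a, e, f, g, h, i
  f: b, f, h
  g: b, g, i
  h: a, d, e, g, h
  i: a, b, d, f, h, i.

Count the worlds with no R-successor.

0

R is serial; there are no such worlds.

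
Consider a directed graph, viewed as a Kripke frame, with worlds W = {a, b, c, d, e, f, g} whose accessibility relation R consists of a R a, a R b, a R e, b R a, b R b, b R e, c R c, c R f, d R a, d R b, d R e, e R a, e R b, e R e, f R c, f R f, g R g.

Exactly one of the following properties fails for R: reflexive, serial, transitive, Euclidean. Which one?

reflexive

Reflexive: no — d is not related to itself.
Serial: yes — every world has a successor (e.g. a R a).
Transitive: yes — every two-step R-path is closed by a direct edge.
Euclidean: yes — any two successors of a common world are R-related.
Only reflexive fails.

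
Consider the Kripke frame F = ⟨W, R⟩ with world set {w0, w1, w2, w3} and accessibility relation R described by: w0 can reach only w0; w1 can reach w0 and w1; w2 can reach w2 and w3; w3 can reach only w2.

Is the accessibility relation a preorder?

No

Reflexive: no — w3 is not related to itself.
Transitive: no — w3 R w2 and w2 R w3, but not w3 R w3.
So R is not a preorder.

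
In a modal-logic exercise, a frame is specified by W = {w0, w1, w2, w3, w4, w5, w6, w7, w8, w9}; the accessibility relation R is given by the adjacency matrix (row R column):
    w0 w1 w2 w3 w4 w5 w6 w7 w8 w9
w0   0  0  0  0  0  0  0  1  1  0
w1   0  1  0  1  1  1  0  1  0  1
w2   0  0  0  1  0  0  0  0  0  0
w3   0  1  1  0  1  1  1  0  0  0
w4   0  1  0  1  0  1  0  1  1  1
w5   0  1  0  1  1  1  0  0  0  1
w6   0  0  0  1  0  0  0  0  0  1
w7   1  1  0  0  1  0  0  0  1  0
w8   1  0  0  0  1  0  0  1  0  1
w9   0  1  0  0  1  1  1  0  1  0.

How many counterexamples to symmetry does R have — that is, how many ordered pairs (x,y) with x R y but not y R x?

R is symmetric; there are no such tuples.

0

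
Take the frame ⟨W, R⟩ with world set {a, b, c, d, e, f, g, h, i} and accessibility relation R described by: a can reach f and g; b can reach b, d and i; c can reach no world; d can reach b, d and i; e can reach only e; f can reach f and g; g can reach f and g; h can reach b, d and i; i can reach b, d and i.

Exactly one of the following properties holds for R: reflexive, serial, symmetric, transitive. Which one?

transitive

Reflexive: no — a is not related to itself.
Serial: no — c has no R-successor.
Symmetric: no — a R f but not f R a.
Transitive: yes — every two-step R-path is closed by a direct edge.
Only transitive holds.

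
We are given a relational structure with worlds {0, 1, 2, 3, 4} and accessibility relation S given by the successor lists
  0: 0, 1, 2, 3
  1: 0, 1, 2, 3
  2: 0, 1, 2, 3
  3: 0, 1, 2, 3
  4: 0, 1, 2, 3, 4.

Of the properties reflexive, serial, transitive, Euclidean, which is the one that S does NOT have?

Reflexive: yes — every world is S-related to itself.
Serial: yes — every world has a successor (e.g. 0 S 0).
Transitive: yes — every two-step S-path is closed by a direct edge.
Euclidean: no — 4 S 0 and 4 S 4, but not 0 S 4.
Only Euclidean fails.

Euclidean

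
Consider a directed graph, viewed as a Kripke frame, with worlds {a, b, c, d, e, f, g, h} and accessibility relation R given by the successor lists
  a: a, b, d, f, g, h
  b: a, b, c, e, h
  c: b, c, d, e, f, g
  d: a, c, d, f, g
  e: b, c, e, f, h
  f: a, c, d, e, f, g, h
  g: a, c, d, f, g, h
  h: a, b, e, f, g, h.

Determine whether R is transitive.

No

Transitive: no — a R b and b R c, but not a R c.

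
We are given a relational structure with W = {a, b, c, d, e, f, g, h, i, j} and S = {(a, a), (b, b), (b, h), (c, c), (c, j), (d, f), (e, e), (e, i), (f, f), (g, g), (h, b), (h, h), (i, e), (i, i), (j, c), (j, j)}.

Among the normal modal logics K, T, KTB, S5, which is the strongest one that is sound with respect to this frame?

K

Reflexive (axiom T): no — d is not related to itself.
Symmetric (axiom B): no — d S f but not f S d.
Euclidean (axiom 5): yes — any two successors of a common world are S-related.
So F validates K; T would additionally require S to be reflexive. The strongest is K.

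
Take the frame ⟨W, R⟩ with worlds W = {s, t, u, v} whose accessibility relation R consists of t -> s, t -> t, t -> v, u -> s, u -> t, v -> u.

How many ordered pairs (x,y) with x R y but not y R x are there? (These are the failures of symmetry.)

5

Enumerating: (t,s), (t,v), (u,s), (u,t), (v,u).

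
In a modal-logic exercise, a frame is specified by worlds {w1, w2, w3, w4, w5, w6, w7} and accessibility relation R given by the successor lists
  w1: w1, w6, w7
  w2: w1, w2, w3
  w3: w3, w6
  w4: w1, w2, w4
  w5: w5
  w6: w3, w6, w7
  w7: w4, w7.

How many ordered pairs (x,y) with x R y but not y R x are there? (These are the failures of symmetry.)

Enumerating: (w1,w6), (w1,w7), (w2,w1), (w2,w3), (w4,w1), (w4,w2), (w6,w7), (w7,w4).

8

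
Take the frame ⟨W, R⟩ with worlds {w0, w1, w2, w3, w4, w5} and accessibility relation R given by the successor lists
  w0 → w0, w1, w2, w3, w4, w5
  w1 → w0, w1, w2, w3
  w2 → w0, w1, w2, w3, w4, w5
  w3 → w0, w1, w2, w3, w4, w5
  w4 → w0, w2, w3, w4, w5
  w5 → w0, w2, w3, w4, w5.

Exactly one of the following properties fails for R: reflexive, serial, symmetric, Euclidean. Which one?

Euclidean

Reflexive: yes — every world is R-related to itself.
Serial: yes — every world has a successor (e.g. w0 R w0).
Symmetric: yes — every pair in R has its reverse in R.
Euclidean: no — w0 R w1 and w0 R w4, but not w1 R w4.
Only Euclidean fails.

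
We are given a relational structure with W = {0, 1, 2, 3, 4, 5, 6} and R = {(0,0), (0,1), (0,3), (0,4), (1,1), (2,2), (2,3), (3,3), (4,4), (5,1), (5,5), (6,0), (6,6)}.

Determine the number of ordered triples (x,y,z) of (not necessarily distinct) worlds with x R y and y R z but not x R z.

3

Enumerating: (6,0,1), (6,0,3), (6,0,4).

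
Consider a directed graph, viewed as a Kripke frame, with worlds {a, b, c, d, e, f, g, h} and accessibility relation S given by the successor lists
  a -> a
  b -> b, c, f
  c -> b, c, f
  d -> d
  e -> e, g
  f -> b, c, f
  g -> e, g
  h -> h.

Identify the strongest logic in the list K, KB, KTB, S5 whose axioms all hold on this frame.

Symmetric (axiom B): yes — every pair in S has its reverse in S.
Reflexive (axiom T): yes — every world is S-related to itself.
Euclidean (axiom 5): yes — any two successors of a common world are S-related.
So F validates K, KB, KTB, S5. The strongest is S5.

S5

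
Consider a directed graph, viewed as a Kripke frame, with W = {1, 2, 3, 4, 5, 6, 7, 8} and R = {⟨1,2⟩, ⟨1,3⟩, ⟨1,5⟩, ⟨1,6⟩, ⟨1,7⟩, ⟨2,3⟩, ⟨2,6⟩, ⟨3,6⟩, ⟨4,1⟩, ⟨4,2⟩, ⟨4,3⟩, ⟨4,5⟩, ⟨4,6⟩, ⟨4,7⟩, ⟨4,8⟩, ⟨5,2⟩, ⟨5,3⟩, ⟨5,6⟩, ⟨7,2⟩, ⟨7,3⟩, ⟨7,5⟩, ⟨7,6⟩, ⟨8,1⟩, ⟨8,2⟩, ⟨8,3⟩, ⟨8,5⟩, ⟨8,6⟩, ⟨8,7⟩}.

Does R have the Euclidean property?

No

Euclidean: no — 1 R 2 and 1 R 5, but not 2 R 5.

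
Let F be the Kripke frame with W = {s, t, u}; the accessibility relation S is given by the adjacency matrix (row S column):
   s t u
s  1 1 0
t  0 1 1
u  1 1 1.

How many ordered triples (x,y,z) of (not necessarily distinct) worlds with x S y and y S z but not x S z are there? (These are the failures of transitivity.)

2

Enumerating: (s,t,u), (t,u,s).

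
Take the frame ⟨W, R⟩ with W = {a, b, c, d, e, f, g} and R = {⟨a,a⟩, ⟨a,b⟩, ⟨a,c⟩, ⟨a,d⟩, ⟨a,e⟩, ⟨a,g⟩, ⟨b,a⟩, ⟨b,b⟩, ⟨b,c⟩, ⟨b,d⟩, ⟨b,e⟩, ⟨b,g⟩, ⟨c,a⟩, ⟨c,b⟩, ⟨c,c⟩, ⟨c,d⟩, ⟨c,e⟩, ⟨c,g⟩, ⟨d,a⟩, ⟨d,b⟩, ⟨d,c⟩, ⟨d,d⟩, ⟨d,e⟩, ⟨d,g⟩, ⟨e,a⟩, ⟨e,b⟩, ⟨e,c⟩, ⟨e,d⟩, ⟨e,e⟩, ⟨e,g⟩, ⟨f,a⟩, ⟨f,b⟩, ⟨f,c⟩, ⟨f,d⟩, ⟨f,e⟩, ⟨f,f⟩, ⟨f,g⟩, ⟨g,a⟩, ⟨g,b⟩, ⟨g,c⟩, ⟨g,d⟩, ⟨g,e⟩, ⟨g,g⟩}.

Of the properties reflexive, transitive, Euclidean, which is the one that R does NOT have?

Euclidean

Reflexive: yes — every world is R-related to itself.
Transitive: yes — every two-step R-path is closed by a direct edge.
Euclidean: no — f R a and f R f, but not a R f.
Only Euclidean fails.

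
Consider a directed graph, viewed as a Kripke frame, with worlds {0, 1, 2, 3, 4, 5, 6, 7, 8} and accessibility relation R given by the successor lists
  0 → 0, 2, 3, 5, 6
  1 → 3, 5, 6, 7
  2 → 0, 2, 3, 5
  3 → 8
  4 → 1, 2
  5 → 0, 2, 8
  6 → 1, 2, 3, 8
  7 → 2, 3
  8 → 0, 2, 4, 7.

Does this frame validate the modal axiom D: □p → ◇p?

Yes

Axiom D corresponds to the accessibility relation being serial.
Serial: yes — every world has a successor (e.g. 0 R 0).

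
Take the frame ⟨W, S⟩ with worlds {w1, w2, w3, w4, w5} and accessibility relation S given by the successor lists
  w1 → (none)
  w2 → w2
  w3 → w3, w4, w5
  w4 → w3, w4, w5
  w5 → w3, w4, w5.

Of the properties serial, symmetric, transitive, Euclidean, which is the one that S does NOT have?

Serial: no — w1 has no S-successor.
Symmetric: yes — every pair in S has its reverse in S.
Transitive: yes — every two-step S-path is closed by a direct edge.
Euclidean: yes — any two successors of a common world are S-related.
Only serial fails.

serial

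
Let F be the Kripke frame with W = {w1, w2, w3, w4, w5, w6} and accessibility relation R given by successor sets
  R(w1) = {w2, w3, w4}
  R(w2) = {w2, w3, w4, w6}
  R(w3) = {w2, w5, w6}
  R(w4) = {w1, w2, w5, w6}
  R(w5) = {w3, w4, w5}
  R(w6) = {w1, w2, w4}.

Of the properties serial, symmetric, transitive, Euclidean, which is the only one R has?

serial

Serial: yes — every world has a successor (e.g. w1 R w2).
Symmetric: no — w1 R w2 but not w2 R w1.
Transitive: no — w1 R w2 and w2 R w6, but not w1 R w6.
Euclidean: no — w1 R w3 and w1 R w4, but not w3 R w4.
Only serial holds.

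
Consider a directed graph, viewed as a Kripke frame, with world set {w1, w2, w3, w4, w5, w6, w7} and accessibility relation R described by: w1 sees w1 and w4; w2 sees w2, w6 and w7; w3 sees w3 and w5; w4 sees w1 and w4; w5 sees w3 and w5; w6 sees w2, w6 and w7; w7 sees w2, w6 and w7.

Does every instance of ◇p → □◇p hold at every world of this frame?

Yes

By correspondence theory, 5 is valid on a frame iff R is Euclidean.
Euclidean: yes — any two successors of a common world are R-related.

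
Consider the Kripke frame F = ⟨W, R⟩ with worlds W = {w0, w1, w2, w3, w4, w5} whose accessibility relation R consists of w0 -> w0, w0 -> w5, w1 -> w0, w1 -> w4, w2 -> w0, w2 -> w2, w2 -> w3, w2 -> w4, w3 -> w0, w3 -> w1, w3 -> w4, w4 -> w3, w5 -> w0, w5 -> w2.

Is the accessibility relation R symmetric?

Symmetric: no — w1 R w0 but not w0 R w1.

No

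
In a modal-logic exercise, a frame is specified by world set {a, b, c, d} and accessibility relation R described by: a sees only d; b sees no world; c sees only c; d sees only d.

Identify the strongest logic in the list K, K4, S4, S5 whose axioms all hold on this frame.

K4

Transitive (axiom 4): yes — every two-step R-path is closed by a direct edge.
Reflexive (axiom T): no — a is not related to itself.
Euclidean (axiom 5): yes — any two successors of a common world are R-related.
So F validates K, K4; S4 would additionally require R to be reflexive. The strongest is K4.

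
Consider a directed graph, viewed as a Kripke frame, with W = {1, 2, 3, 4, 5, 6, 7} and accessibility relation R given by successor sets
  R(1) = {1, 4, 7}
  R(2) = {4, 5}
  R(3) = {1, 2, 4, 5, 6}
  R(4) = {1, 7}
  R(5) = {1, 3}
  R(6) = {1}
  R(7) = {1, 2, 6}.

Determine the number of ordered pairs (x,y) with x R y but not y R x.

11

Enumerating: (2,4), (2,5), (3,1), (3,2), (3,4), (3,6), (4,7), (5,1), (6,1), (7,2), (7,6).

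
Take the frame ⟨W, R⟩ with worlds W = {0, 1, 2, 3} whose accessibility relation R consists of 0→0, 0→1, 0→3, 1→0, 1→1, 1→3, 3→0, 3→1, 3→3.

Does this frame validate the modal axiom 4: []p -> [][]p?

Yes

The schema 4 characterises exactly the transitive frames.
Transitive: yes — every two-step R-path is closed by a direct edge.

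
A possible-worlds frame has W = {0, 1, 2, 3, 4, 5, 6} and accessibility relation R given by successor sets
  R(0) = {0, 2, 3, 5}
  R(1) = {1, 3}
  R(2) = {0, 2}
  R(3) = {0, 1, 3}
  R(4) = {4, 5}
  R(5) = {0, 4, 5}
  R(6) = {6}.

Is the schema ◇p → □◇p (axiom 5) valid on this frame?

By correspondence theory, 5 is valid on a frame iff R is Euclidean.
Euclidean: no — 0 R 2 and 0 R 3, but not 2 R 3.

No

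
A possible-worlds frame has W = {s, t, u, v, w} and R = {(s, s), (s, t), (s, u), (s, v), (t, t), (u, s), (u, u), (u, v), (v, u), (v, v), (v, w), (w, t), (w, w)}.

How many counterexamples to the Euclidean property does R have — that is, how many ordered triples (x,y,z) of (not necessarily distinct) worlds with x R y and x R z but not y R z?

Enumerating: (s,t,s), (s,t,u), (s,t,v), (s,u,t), (s,v,s), (s,v,t), (u,v,s), (v,u,w), (v,w,u), (v,w,v), (w,t,w).

11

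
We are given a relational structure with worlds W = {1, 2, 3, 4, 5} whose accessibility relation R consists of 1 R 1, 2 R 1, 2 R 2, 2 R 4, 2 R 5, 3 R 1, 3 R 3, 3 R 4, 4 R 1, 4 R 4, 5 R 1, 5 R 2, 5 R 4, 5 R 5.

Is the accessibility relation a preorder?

Yes

Reflexive: yes — every world is R-related to itself.
Transitive: yes — every two-step R-path is closed by a direct edge.
So R is a preorder.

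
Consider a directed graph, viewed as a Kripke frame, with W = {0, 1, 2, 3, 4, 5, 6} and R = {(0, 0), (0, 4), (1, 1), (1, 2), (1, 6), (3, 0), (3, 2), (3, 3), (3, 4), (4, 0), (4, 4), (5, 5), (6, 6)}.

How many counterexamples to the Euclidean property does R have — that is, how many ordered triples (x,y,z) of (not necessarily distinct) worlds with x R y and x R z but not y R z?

Enumerating: (1,2,1), (1,2,2), (1,2,6), (1,6,1), (1,6,2), (3,0,2), (3,0,3), (3,2,0), (3,2,2), (3,2,3), (3,2,4), (3,4,2), (3,4,3).

13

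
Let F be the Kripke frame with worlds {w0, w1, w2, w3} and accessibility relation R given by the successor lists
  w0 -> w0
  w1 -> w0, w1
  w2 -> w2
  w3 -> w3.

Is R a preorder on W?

Yes

Reflexive: yes — every world is R-related to itself.
Transitive: yes — every two-step R-path is closed by a direct edge.
So R is a preorder.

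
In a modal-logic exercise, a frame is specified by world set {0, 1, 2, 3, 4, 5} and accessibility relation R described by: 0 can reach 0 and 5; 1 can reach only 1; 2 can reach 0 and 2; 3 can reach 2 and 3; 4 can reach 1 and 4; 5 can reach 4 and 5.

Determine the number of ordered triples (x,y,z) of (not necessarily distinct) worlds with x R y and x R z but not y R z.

5

Enumerating: (0,5,0), (2,0,2), (3,2,3), (4,1,4), (5,4,5).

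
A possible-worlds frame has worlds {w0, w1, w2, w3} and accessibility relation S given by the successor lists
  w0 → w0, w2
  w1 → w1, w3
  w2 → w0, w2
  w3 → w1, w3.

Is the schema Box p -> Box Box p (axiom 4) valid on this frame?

Yes

The schema 4 characterises exactly the transitive frames.
Transitive: yes — every two-step S-path is closed by a direct edge.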